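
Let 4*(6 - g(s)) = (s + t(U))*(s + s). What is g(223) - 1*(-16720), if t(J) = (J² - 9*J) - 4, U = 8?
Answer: -13601/2 ≈ -6800.5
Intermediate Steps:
t(J) = -4 + J² - 9*J
g(s) = 6 - s*(-12 + s)/2 (g(s) = 6 - (s + (-4 + 8² - 9*8))*(s + s)/4 = 6 - (s + (-4 + 64 - 72))*2*s/4 = 6 - (s - 12)*2*s/4 = 6 - (-12 + s)*2*s/4 = 6 - s*(-12 + s)/2)
g(223) - 1*(-16720) = (6 + 6*223 - ½*223²) - 1*(-16720) = (6 + 1338 - ½*49729) + 16720 = (6 + 1338 - 49729/2) + 16720 = -47041/2 + 16720 = -13601/2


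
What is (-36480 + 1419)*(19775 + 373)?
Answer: -706409028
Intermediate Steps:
(-36480 + 1419)*(19775 + 373) = -35061*20148 = -706409028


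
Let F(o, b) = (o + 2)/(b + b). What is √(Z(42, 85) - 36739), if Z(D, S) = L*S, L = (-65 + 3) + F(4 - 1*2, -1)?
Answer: I*√42179 ≈ 205.38*I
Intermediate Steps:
F(o, b) = (2 + o)/(2*b) (F(o, b) = (2 + o)/((2*b)) = (2 + o)*(1/(2*b)) = (2 + o)/(2*b))
L = -64 (L = (-65 + 3) + (½)*(2 + (4 - 1*2))/(-1) = -62 + (½)*(-1)*(2 + (4 - 2)) = -62 + (½)*(-1)*(2 + 2) = -62 + (½)*(-1)*4 = -62 - 2 = -64)
Z(D, S) = -64*S
√(Z(42, 85) - 36739) = √(-64*85 - 36739) = √(-5440 - 36739) = √(-42179) = I*√42179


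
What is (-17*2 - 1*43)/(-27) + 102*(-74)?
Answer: -203719/27 ≈ -7545.1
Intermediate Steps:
(-17*2 - 1*43)/(-27) + 102*(-74) = (-34 - 43)*(-1/27) - 7548 = -77*(-1/27) - 7548 = 77/27 - 7548 = -203719/27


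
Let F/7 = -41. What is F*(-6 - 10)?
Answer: 4592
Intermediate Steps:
F = -287 (F = 7*(-41) = -287)
F*(-6 - 10) = -287*(-6 - 10) = -287*(-16) = 4592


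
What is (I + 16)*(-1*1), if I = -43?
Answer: 27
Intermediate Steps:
(I + 16)*(-1*1) = (-43 + 16)*(-1*1) = -27*(-1) = 27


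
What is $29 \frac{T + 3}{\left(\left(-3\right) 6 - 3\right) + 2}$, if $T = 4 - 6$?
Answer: $- \frac{29}{19} \approx -1.5263$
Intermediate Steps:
$T = -2$ ($T = 4 - 6 = -2$)
$29 \frac{T + 3}{\left(\left(-3\right) 6 - 3\right) + 2} = 29 \frac{-2 + 3}{\left(\left(-3\right) 6 - 3\right) + 2} = 29 \cdot 1 \frac{1}{\left(-18 - 3\right) + 2} = 29 \cdot 1 \frac{1}{-21 + 2} = 29 \cdot 1 \frac{1}{-19} = 29 \cdot 1 \left(- \frac{1}{19}\right) = 29 \left(- \frac{1}{19}\right) = - \frac{29}{19}$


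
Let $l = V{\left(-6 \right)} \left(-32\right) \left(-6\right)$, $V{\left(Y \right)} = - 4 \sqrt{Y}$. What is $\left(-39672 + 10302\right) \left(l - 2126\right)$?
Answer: $62440620 + 22556160 i \sqrt{6} \approx 6.2441 \cdot 10^{7} + 5.5251 \cdot 10^{7} i$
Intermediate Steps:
$l = - 768 i \sqrt{6}$ ($l = - 4 \sqrt{-6} \left(-32\right) \left(-6\right) = - 4 i \sqrt{6} \left(-32\right) \left(-6\right) = 128 i \sqrt{6} \left(-6\right) = - 768 i \sqrt{6} \approx - 1881.2 i$)
$\left(-39672 + 10302\right) \left(l - 2126\right) = \left(-39672 + 10302\right) \left(- 768 i \sqrt{6} - 2126\right) = - 29370 \left(-2126 - 768 i \sqrt{6}\right) = 62440620 + 22556160 i \sqrt{6}$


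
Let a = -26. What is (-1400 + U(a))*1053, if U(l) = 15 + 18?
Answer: -1439451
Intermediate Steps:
U(l) = 33
(-1400 + U(a))*1053 = (-1400 + 33)*1053 = -1367*1053 = -1439451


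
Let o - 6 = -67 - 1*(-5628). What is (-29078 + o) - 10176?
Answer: -33687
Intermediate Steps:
o = 5567 (o = 6 + (-67 - 1*(-5628)) = 6 + (-67 + 5628) = 6 + 5561 = 5567)
(-29078 + o) - 10176 = (-29078 + 5567) - 10176 = -23511 - 10176 = -33687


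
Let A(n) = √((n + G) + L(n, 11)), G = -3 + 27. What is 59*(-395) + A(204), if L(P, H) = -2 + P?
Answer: -23305 + √430 ≈ -23284.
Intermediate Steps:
G = 24
A(n) = √(22 + 2*n) (A(n) = √((n + 24) + (-2 + n)) = √((24 + n) + (-2 + n)) = √(22 + 2*n))
59*(-395) + A(204) = 59*(-395) + √(22 + 2*204) = -23305 + √(22 + 408) = -23305 + √430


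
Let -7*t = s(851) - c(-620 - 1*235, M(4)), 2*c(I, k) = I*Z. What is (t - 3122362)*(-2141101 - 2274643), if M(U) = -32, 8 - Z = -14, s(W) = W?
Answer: 96558146741760/7 ≈ 1.3794e+13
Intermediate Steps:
Z = 22 (Z = 8 - 1*(-14) = 8 + 14 = 22)
c(I, k) = 11*I (c(I, k) = (I*22)/2 = (22*I)/2 = 11*I)
t = -10256/7 (t = -(851 - 11*(-620 - 1*235))/7 = -(851 - 11*(-620 - 235))/7 = -(851 - 11*(-855))/7 = -(851 - 1*(-9405))/7 = -(851 + 9405)/7 = -1/7*10256 = -10256/7 ≈ -1465.1)
(t - 3122362)*(-2141101 - 2274643) = (-10256/7 - 3122362)*(-2141101 - 2274643) = -21866790/7*(-4415744) = 96558146741760/7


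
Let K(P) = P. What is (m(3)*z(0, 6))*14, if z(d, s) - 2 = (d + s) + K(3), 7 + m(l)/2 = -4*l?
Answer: -5852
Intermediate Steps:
m(l) = -14 - 8*l (m(l) = -14 + 2*(-4*l) = -14 - 8*l)
z(d, s) = 5 + d + s (z(d, s) = 2 + ((d + s) + 3) = 2 + (3 + d + s) = 5 + d + s)
(m(3)*z(0, 6))*14 = ((-14 - 8*3)*(5 + 0 + 6))*14 = ((-14 - 24)*11)*14 = -38*11*14 = -418*14 = -5852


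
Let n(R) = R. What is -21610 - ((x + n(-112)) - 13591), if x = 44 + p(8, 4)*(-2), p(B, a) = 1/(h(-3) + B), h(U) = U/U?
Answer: -71557/9 ≈ -7950.8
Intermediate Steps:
h(U) = 1
p(B, a) = 1/(1 + B)
x = 394/9 (x = 44 - 2/(1 + 8) = 44 - 2/9 = 394/9 ≈ 43.778)
-21610 - ((x + n(-112)) - 13591) = -21610 - ((394/9 - 112) - 13591) = -21610 - (-614/9 - 13591) = -21610 - 1*(-122933/9) = -21610 + 122933/9 = -71557/9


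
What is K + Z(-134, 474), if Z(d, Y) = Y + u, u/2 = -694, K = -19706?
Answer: -20620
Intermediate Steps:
u = -1388 (u = 2*(-694) = -1388)
Z(d, Y) = -1388 + Y (Z(d, Y) = Y - 1388 = -1388 + Y)
K + Z(-134, 474) = -19706 + (-1388 + 474) = -19706 - 914 = -20620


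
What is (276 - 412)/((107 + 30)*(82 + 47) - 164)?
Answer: -136/17509 ≈ -0.0077674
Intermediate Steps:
(276 - 412)/((107 + 30)*(82 + 47) - 164) = -136/(137*129 - 164) = -136/(17673 - 164) = -136/17509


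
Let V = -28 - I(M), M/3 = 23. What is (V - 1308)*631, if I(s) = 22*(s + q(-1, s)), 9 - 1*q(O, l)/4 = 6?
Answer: -1967458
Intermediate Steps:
M = 69 (M = 3*23 = 69)
q(O, l) = 12 (q(O, l) = 36 - 4*6 = 36 - 24 = 12)
I(s) = 264 + 22*s (I(s) = 22*(s + 12) = 22*(12 + s) = 264 + 22*s)
V = -1810 (V = -28 - (264 + 22*69) = -28 - (264 + 1518) = -28 - 1*1782 = -28 - 1782 = -1810)
(V - 1308)*631 = (-1810 - 1308)*631 = -3118*631 = -1967458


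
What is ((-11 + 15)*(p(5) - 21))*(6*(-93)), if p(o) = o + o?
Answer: 24552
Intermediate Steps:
p(o) = 2*o
((-11 + 15)*(p(5) - 21))*(6*(-93)) = ((-11 + 15)*(2*5 - 21))*(6*(-93)) = (4*(10 - 21))*(-558) = (4*(-11))*(-558) = -44*(-558) = 24552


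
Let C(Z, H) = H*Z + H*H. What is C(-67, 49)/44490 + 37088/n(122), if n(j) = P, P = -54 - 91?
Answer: -55005767/215035 ≈ -255.80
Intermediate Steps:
P = -145
n(j) = -145
C(Z, H) = H² + H*Z (C(Z, H) = H*Z + H² = H² + H*Z)
C(-67, 49)/44490 + 37088/n(122) = (49*(49 - 67))/44490 + 37088/(-145) = (49*(-18))*(1/44490) + 37088*(-1/145) = -882*1/44490 - 37088/145 = -147/7415 - 37088/145 = -55005767/215035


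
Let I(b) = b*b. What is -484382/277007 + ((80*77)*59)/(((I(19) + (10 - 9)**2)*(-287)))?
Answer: -10785700542/2055668947 ≈ -5.2468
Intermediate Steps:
I(b) = b**2
-484382/277007 + ((80*77)*59)/(((I(19) + (10 - 9)**2)*(-287))) = -484382/277007 + ((80*77)*59)/(((19**2 + (10 - 9)**2)*(-287))) = -484382*1/277007 + (6160*59)/(((361 + 1**2)*(-287))) = -484382/277007 + 363440/(((361 + 1)*(-287))) = -484382/277007 + 363440/((362*(-287))) = -484382/277007 + 363440/(-103894) = -484382/277007 + 363440*(-1/103894) = -484382/277007 - 25960/7421 = -10785700542/2055668947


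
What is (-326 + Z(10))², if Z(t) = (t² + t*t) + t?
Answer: 13456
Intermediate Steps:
Z(t) = t + 2*t² (Z(t) = (t² + t²) + t = 2*t² + t = t + 2*t²)
(-326 + Z(10))² = (-326 + 10*(1 + 2*10))² = (-326 + 10*(1 + 20))² = (-326 + 10*21)² = (-326 + 210)² = (-116)² = 13456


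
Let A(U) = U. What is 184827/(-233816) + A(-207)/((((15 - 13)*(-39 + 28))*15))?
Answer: -190803/1169080 ≈ -0.16321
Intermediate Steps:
184827/(-233816) + A(-207)/((((15 - 13)*(-39 + 28))*15)) = 184827/(-233816) - 207*1/(15*(-39 + 28)*(15 - 13)) = 184827*(-1/233816) - 207/((2*(-11))*15) = -184827/233816 - 207/((-22*15)) = -184827/233816 - 207/(-330) = -184827/233816 - 207*(-1/330) = -184827/233816 + 69/110 = -190803/1169080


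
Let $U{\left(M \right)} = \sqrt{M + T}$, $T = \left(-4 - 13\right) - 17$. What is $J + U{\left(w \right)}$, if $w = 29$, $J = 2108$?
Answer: $2108 + i \sqrt{5} \approx 2108.0 + 2.2361 i$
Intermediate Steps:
$T = -34$ ($T = -17 - 17 = -34$)
$U{\left(M \right)} = \sqrt{-34 + M}$ ($U{\left(M \right)} = \sqrt{M - 34} = \sqrt{-34 + M}$)
$J + U{\left(w \right)} = 2108 + \sqrt{-34 + 29} = 2108 + \sqrt{-5} = 2108 + i \sqrt{5}$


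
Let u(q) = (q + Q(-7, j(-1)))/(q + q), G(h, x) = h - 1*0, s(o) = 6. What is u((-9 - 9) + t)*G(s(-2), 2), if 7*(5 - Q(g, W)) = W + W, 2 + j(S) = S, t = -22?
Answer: 717/280 ≈ 2.5607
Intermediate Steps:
j(S) = -2 + S
G(h, x) = h (G(h, x) = h + 0 = h)
Q(g, W) = 5 - 2*W/7 (Q(g, W) = 5 - (W + W)/7 = 5 - 2*W/7)
u(q) = (41/7 + q)/(2*q) (u(q) = (q + (5 - 2*(-2 - 1)/7))/(q + q) = (q + (5 - 2/7*(-3)))/((2*q)) = (q + (5 + 6/7))*(1/(2*q)) = (q + 41/7)*(1/(2*q)) = (41/7 + q)*(1/(2*q)) = (41/7 + q)/(2*q))
u((-9 - 9) + t)*G(s(-2), 2) = ((41 + 7*((-9 - 9) - 22))/(14*((-9 - 9) - 22)))*6 = ((41 + 7*(-18 - 22))/(14*(-18 - 22)))*6 = ((1/14)*(41 + 7*(-40))/(-40))*6 = ((1/14)*(-1/40)*(41 - 280))*6 = ((1/14)*(-1/40)*(-239))*6 = (239/560)*6 = 717/280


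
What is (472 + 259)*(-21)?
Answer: -15351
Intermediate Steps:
(472 + 259)*(-21) = 731*(-21) = -15351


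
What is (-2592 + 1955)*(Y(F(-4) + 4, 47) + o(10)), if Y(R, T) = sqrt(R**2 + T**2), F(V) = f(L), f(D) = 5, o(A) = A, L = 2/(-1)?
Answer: -6370 - 637*sqrt(2290) ≈ -36853.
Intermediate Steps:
L = -2 (L = 2*(-1) = -2)
F(V) = 5
(-2592 + 1955)*(Y(F(-4) + 4, 47) + o(10)) = (-2592 + 1955)*(sqrt((5 + 4)**2 + 47**2) + 10) = -637*(sqrt(9**2 + 2209) + 10) = -637*(sqrt(81 + 2209) + 10) = -637*(sqrt(2290) + 10) = -637*(10 + sqrt(2290)) = -6370 - 637*sqrt(2290)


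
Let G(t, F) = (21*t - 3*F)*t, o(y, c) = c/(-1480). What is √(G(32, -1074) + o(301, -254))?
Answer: √17058858695/370 ≈ 353.00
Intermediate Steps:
o(y, c) = -c/1480 (o(y, c) = c*(-1/1480) = -c/1480)
G(t, F) = t*(-3*F + 21*t) (G(t, F) = (-3*F + 21*t)*t = t*(-3*F + 21*t))
√(G(32, -1074) + o(301, -254)) = √(3*32*(-1*(-1074) + 7*32) - 1/1480*(-254)) = √(3*32*(1074 + 224) + 127/740) = √(3*32*1298 + 127/740) = √(124608 + 127/740) = √(92210047/740) = √17058858695/370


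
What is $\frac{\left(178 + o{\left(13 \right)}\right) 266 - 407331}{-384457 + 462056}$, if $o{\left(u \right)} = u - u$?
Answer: $- \frac{359983}{77599} \approx -4.639$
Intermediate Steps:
$o{\left(u \right)} = 0$
$\frac{\left(178 + o{\left(13 \right)}\right) 266 - 407331}{-384457 + 462056} = \frac{\left(178 + 0\right) 266 - 407331}{-384457 + 462056} = \frac{178 \cdot 266 - 407331}{77599} = \left(47348 - 407331\right) \frac{1}{77599} = \left(-359983\right) \frac{1}{77599} = - \frac{359983}{77599}$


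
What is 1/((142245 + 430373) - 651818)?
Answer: -1/79200 ≈ -1.2626e-5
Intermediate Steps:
1/((142245 + 430373) - 651818) = 1/(572618 - 651818) = 1/(-79200) = -1/79200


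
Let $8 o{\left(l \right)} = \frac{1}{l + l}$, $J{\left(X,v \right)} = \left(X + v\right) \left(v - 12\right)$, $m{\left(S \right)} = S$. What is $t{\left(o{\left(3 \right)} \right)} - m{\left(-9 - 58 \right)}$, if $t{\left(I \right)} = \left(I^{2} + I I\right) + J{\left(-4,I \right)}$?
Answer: $\frac{29355}{256} \approx 114.67$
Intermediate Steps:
$J{\left(X,v \right)} = \left(-12 + v\right) \left(X + v\right)$ ($J{\left(X,v \right)} = \left(X + v\right) \left(-12 + v\right) = \left(-12 + v\right) \left(X + v\right)$)
$o{\left(l \right)} = \frac{1}{16 l}$ ($o{\left(l \right)} = \frac{1}{8 \left(l + l\right)} = \frac{1}{8 \cdot 2 l} = \frac{\frac{1}{2} \frac{1}{l}}{8} = \frac{1}{16 l}$)
$t{\left(I \right)} = 48 - 16 I + 3 I^{2}$ ($t{\left(I \right)} = \left(I^{2} + I I\right) - \left(-48 - I^{2} + 16 I\right) = \left(I^{2} + I^{2}\right) + \left(I^{2} + 48 - 12 I - 4 I\right) = 2 I^{2} + \left(48 + I^{2} - 16 I\right) = 48 - 16 I + 3 I^{2}$)
$t{\left(o{\left(3 \right)} \right)} - m{\left(-9 - 58 \right)} = \left(48 - 16 \frac{1}{16 \cdot 3} + 3 \left(\frac{1}{16 \cdot 3}\right)^{2}\right) - \left(-9 - 58\right) = \left(48 - 16 \cdot \frac{1}{16} \cdot \frac{1}{3} + 3 \left(\frac{1}{16} \cdot \frac{1}{3}\right)^{2}\right) - -67 = \left(48 - \frac{1}{3} + \frac{3}{2304}\right) + 67 = \left(48 - \frac{1}{3} + 3 \cdot \frac{1}{2304}\right) + 67 = \left(48 - \frac{1}{3} + \frac{1}{768}\right) + 67 = \frac{12203}{256} + 67 = \frac{29355}{256}$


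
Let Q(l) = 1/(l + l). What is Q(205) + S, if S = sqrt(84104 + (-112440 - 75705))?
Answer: 1/410 + I*sqrt(104041) ≈ 0.002439 + 322.55*I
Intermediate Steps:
Q(l) = 1/(2*l)
S = I*sqrt(104041) (S = sqrt(84104 - 188145) = sqrt(-104041) = I*sqrt(104041) ≈ 322.55*I)
Q(205) + S = (1/2)/205 + I*sqrt(104041) = (1/2)*(1/205) + I*sqrt(104041) = 1/410 + I*sqrt(104041)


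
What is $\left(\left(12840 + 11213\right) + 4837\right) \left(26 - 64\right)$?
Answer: $-1097820$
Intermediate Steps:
$\left(\left(12840 + 11213\right) + 4837\right) \left(26 - 64\right) = \left(24053 + 4837\right) \left(-38\right) = 28890 \left(-38\right) = -1097820$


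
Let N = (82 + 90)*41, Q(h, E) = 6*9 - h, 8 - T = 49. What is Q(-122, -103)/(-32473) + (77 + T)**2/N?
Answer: 10210964/57249899 ≈ 0.17836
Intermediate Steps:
T = -41 (T = 8 - 1*49 = 8 - 49 = -41)
Q(h, E) = 54 - h
N = 7052 (N = 172*41 = 7052)
Q(-122, -103)/(-32473) + (77 + T)**2/N = (54 - 1*(-122))/(-32473) + (77 - 41)**2/7052 = (54 + 122)*(-1/32473) + 36**2*(1/7052) = 176*(-1/32473) + 1296*(1/7052) = -176/32473 + 324/1763 = 10210964/57249899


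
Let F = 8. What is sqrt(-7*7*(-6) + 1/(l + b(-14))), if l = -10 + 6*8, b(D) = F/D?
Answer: sqrt(20183170)/262 ≈ 17.147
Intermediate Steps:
b(D) = 8/D
l = 38 (l = -10 + 48 = 38)
sqrt(-7*7*(-6) + 1/(l + b(-14))) = sqrt(-7*7*(-6) + 1/(38 + 8/(-14))) = sqrt(-49*(-6) + 1/(38 + 8*(-1/14))) = sqrt(294 + 1/(38 - 4/7)) = sqrt(294 + 1/(262/7)) = sqrt(294 + 7/262) = sqrt(77035/262) = sqrt(20183170)/262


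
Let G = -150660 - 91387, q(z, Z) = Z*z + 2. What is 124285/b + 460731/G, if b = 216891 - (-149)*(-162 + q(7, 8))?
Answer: -12541221670/9749411113 ≈ -1.2864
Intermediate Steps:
q(z, Z) = 2 + Z*z
b = 201395 (b = 216891 - (-149)*(-162 + (2 + 8*7)) = 216891 - (-149)*(-162 + (2 + 56)) = 216891 - (-149)*(-162 + 58) = 216891 - (-149)*(-104) = 216891 - 1*15496 = 216891 - 15496 = 201395)
G = -242047
124285/b + 460731/G = 124285/201395 + 460731/(-242047) = 124285*(1/201395) + 460731*(-1/242047) = 24857/40279 - 460731/242047 = -12541221670/9749411113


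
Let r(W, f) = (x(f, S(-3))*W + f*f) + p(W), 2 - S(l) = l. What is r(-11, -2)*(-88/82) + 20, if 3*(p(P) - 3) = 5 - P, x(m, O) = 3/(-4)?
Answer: -257/123 ≈ -2.0894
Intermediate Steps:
S(l) = 2 - l
x(m, O) = -¾ (x(m, O) = 3*(-¼) = -¾)
p(P) = 14/3 - P/3 (p(P) = 3 + (5 - P)/3 = 3 + (5/3 - P/3) = 14/3 - P/3)
r(W, f) = 14/3 + f² - 13*W/12 (r(W, f) = (-3*W/4 + f*f) + (14/3 - W/3) = (-3*W/4 + f²) + (14/3 - W/3) = (f² - 3*W/4) + (14/3 - W/3) = 14/3 + f² - 13*W/12)
r(-11, -2)*(-88/82) + 20 = (14/3 + (-2)² - 13/12*(-11))*(-88/82) + 20 = (14/3 + 4 + 143/12)*(-88*1/82) + 20 = (247/12)*(-44/41) + 20 = -2717/123 + 20 = -257/123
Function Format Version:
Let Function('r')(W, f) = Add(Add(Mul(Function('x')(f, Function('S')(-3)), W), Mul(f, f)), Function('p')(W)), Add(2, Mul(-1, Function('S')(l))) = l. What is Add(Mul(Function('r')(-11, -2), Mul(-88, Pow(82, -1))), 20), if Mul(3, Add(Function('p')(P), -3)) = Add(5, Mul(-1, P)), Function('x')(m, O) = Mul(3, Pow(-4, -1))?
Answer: Rational(-257, 123) ≈ -2.0894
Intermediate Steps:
Function('S')(l) = Add(2, Mul(-1, l))
Function('x')(m, O) = Rational(-3, 4) (Function('x')(m, O) = Mul(3, Rational(-1, 4)) = Rational(-3, 4))
Function('p')(P) = Add(Rational(14, 3), Mul(Rational(-1, 3), P)) (Function('p')(P) = Add(3, Mul(Rational(1, 3), Add(5, Mul(-1, P)))) = Add(3, Add(Rational(5, 3), Mul(Rational(-1, 3), P))) = Add(Rational(14, 3), Mul(Rational(-1, 3), P)))
Function('r')(W, f) = Add(Rational(14, 3), Pow(f, 2), Mul(Rational(-13, 12), W)) (Function('r')(W, f) = Add(Add(Mul(Rational(-3, 4), W), Mul(f, f)), Add(Rational(14, 3), Mul(Rational(-1, 3), W))) = Add(Add(Mul(Rational(-3, 4), W), Pow(f, 2)), Add(Rational(14, 3), Mul(Rational(-1, 3), W))) = Add(Add(Pow(f, 2), Mul(Rational(-3, 4), W)), Add(Rational(14, 3), Mul(Rational(-1, 3), W))) = Add(Rational(14, 3), Pow(f, 2), Mul(Rational(-13, 12), W)))
Add(Mul(Function('r')(-11, -2), Mul(-88, Pow(82, -1))), 20) = Add(Mul(Add(Rational(14, 3), Pow(-2, 2), Mul(Rational(-13, 12), -11)), Mul(-88, Pow(82, -1))), 20) = Add(Mul(Add(Rational(14, 3), 4, Rational(143, 12)), Mul(-88, Rational(1, 82))), 20) = Add(Mul(Rational(247, 12), Rational(-44, 41)), 20) = Add(Rational(-2717, 123), 20) = Rational(-257, 123)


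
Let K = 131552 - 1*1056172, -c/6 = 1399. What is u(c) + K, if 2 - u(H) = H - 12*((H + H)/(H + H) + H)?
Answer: -1016940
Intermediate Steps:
c = -8394 (c = -6*1399 = -8394)
K = -924620 (K = 131552 - 1056172 = -924620)
u(H) = 14 + 11*H (u(H) = 2 - (H - 12*((H + H)/(H + H) + H)) = 2 - (H - 12*((2*H)/((2*H)) + H)) = 2 - (H - 12*((2*H)*(1/(2*H)) + H)) = 2 - (H - 12*(1 + H)) = 2 - (H - (12 + 12*H)) = 2 - (H + (-12 - 12*H)) = 2 - (-12 - 11*H) = 2 + (12 + 11*H) = 14 + 11*H)
u(c) + K = (14 + 11*(-8394)) - 924620 = (14 - 92334) - 924620 = -92320 - 924620 = -1016940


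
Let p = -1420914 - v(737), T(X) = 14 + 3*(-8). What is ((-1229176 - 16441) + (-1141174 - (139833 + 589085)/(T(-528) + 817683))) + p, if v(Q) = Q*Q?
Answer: -3557592925120/817673 ≈ -4.3509e+6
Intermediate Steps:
T(X) = -10 (T(X) = 14 - 24 = -10)
v(Q) = Q²
p = -1964083 (p = -1420914 - 1*737² = -1420914 - 1*543169 = -1420914 - 543169 = -1964083)
((-1229176 - 16441) + (-1141174 - (139833 + 589085)/(T(-528) + 817683))) + p = ((-1229176 - 16441) + (-1141174 - (139833 + 589085)/(-10 + 817683))) - 1964083 = (-1245617 + (-1141174 - 728918/817673)) - 1964083 = (-1245617 - 933107897020/817673) - 1964083 = -1951615286261/817673 - 1964083 = -3557592925120/817673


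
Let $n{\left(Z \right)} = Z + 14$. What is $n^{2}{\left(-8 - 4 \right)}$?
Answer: $4$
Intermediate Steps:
$n{\left(Z \right)} = 14 + Z$
$n^{2}{\left(-8 - 4 \right)} = \left(14 - 12\right)^{2} = 2^{2} = 4$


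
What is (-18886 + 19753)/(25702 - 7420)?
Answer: 289/6094 ≈ 0.047424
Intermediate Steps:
(-18886 + 19753)/(25702 - 7420) = 867/18282 = 867*(1/18282) = 289/6094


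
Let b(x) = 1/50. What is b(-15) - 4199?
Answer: -209949/50 ≈ -4199.0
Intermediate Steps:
b(x) = 1/50
b(-15) - 4199 = 1/50 - 4199 = -209949/50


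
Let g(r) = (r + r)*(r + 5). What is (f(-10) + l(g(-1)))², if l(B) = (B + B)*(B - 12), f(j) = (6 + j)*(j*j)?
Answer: 6400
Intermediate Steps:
g(r) = 2*r*(5 + r) (g(r) = (2*r)*(5 + r) = 2*r*(5 + r))
f(j) = j²*(6 + j) (f(j) = (6 + j)*j² = j²*(6 + j))
l(B) = 2*B*(-12 + B) (l(B) = (2*B)*(-12 + B) = 2*B*(-12 + B))
(f(-10) + l(g(-1)))² = ((-10)²*(6 - 10) + 2*(2*(-1)*(5 - 1))*(-12 + 2*(-1)*(5 - 1)))² = (100*(-4) + 2*(2*(-1)*4)*(-12 + 2*(-1)*4))² = (-400 + 2*(-8)*(-12 - 8))² = (-400 + 2*(-8)*(-20))² = (-400 + 320)² = (-80)² = 6400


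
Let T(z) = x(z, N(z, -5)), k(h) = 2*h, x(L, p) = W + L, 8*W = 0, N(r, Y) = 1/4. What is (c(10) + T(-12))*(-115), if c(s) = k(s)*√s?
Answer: 1380 - 2300*√10 ≈ -5893.2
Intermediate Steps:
N(r, Y) = ¼
W = 0 (W = (⅛)*0 = 0)
x(L, p) = L (x(L, p) = 0 + L = L)
T(z) = z
c(s) = 2*s^(3/2) (c(s) = (2*s)*√s = 2*s^(3/2))
(c(10) + T(-12))*(-115) = (2*10^(3/2) - 12)*(-115) = (2*(10*√10) - 12)*(-115) = (20*√10 - 12)*(-115) = (-12 + 20*√10)*(-115) = 1380 - 2300*√10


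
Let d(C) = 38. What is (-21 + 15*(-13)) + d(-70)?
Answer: -178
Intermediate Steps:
(-21 + 15*(-13)) + d(-70) = (-21 + 15*(-13)) + 38 = (-21 - 195) + 38 = -216 + 38 = -178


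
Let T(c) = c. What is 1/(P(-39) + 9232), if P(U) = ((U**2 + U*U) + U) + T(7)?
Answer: 1/12242 ≈ 8.1686e-5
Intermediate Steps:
P(U) = 7 + U + 2*U**2 (P(U) = ((U**2 + U*U) + U) + 7 = ((U**2 + U**2) + U) + 7 = (2*U**2 + U) + 7 = (U + 2*U**2) + 7 = 7 + U + 2*U**2)
1/(P(-39) + 9232) = 1/((7 - 39 + 2*(-39)**2) + 9232) = 1/((7 - 39 + 2*1521) + 9232) = 1/((7 - 39 + 3042) + 9232) = 1/(3010 + 9232) = 1/12242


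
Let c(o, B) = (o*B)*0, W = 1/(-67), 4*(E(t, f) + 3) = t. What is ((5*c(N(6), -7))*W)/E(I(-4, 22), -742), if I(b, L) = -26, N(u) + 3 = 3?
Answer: 0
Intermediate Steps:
N(u) = 0 (N(u) = -3 + 3 = 0)
E(t, f) = -3 + t/4
W = -1/67 ≈ -0.014925
c(o, B) = 0 (c(o, B) = (B*o)*0 = 0)
((5*c(N(6), -7))*W)/E(I(-4, 22), -742) = ((5*0)*(-1/67))/(-3 + (1/4)*(-26)) = (0*(-1/67))/(-3 - 13/2) = 0/(-19/2) = 0*(-2/19) = 0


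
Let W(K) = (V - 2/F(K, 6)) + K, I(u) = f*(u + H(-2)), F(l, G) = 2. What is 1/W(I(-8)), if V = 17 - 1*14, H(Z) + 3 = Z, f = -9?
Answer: 1/119 ≈ 0.0084034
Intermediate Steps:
H(Z) = -3 + Z
V = 3 (V = 17 - 14 = 3)
I(u) = 45 - 9*u (I(u) = -9*(u + (-3 - 2)) = -9*(u - 5) = -9*(-5 + u) = 45 - 9*u)
W(K) = 2 + K (W(K) = (3 - 2/2) + K = (3 - 2*1/2) + K = (3 - 1) + K = 2 + K)
1/W(I(-8)) = 1/(2 + (45 - 9*(-8))) = 1/(2 + (45 + 72)) = 1/(2 + 117) = 1/119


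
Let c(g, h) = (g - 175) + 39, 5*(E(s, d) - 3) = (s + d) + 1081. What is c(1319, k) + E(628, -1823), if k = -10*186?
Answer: 5816/5 ≈ 1163.2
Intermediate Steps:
E(s, d) = 1096/5 + d/5 + s/5 (E(s, d) = 3 + ((s + d) + 1081)/5 = 3 + ((d + s) + 1081)/5 = 3 + (1081 + d + s)/5 = 3 + (1081/5 + d/5 + s/5) = 1096/5 + d/5 + s/5)
k = -1860
c(g, h) = -136 + g (c(g, h) = (-175 + g) + 39 = -136 + g)
c(1319, k) + E(628, -1823) = (-136 + 1319) + (1096/5 + (⅕)*(-1823) + (⅕)*628) = 1183 + (1096/5 - 1823/5 + 628/5) = 1183 - 99/5 = 5816/5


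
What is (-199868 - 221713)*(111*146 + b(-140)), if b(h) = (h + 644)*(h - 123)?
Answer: 49049263026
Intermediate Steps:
b(h) = (-123 + h)*(644 + h) (b(h) = (644 + h)*(-123 + h) = (-123 + h)*(644 + h))
(-199868 - 221713)*(111*146 + b(-140)) = (-199868 - 221713)*(111*146 + (-79212 + (-140)² + 521*(-140))) = -421581*(16206 + (-79212 + 19600 - 72940)) = -421581*(16206 - 132552) = -421581*(-116346) = 49049263026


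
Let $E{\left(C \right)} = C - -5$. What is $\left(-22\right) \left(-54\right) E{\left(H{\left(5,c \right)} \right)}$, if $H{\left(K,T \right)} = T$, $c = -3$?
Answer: $2376$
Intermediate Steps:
$E{\left(C \right)} = 5 + C$ ($E{\left(C \right)} = C + 5 = 5 + C$)
$\left(-22\right) \left(-54\right) E{\left(H{\left(5,c \right)} \right)} = \left(-22\right) \left(-54\right) \left(5 - 3\right) = 1188 \cdot 2 = 2376$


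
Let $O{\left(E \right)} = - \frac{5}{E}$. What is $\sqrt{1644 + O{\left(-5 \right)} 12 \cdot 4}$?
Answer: $6 \sqrt{47} \approx 41.134$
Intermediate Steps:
$\sqrt{1644 + O{\left(-5 \right)} 12 \cdot 4} = \sqrt{1644 + - \frac{5}{-5} \cdot 12 \cdot 4} = \sqrt{1644 + \left(-5\right) \left(- \frac{1}{5}\right) 12 \cdot 4} = \sqrt{1644 + 1 \cdot 12 \cdot 4} = \sqrt{1644 + 12 \cdot 4} = \sqrt{1644 + 48} = \sqrt{1692} = 6 \sqrt{47}$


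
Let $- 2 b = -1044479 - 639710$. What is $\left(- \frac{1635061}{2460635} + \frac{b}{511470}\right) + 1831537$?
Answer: $\frac{184405249040609039}{100683278676} \approx 1.8315 \cdot 10^{6}$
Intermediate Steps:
$b = \frac{1684189}{2}$ ($b = - \frac{-1044479 - 639710}{2} = \left(- \frac{1}{2}\right) \left(-1684189\right) = \frac{1684189}{2} \approx 8.4209 \cdot 10^{5}$)
$\left(- \frac{1635061}{2460635} + \frac{b}{511470}\right) + 1831537 = \left(- \frac{1635061}{2460635} + \frac{1684189}{2 \cdot 511470}\right) + 1831537 = \left(\left(-1635061\right) \frac{1}{2460635} + \frac{1684189}{2} \cdot \frac{1}{511470}\right) + 1831537 = \left(- \frac{1635061}{2460635} + \frac{1684189}{1022940}\right) + 1831537 = \frac{98864204027}{100683278676} + 1831537 = \frac{184405249040609039}{100683278676}$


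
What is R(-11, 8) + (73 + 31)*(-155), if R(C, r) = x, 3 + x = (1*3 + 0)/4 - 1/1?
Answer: -64493/4 ≈ -16123.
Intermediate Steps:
x = -13/4 (x = -3 + ((1*3 + 0)/4 - 1/1) = -3 + ((3 + 0)*(¼) - 1*1) = -3 + (3*(¼) - 1) = -3 + (¾ - 1) = -3 - ¼ = -13/4 ≈ -3.2500)
R(C, r) = -13/4
R(-11, 8) + (73 + 31)*(-155) = -13/4 + (73 + 31)*(-155) = -13/4 + 104*(-155) = -13/4 - 16120 = -64493/4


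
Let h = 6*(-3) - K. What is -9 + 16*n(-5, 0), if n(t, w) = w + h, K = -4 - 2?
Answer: -201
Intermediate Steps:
K = -6
h = -12 (h = 6*(-3) - 1*(-6) = -18 + 6 = -12)
n(t, w) = -12 + w (n(t, w) = w - 12 = -12 + w)
-9 + 16*n(-5, 0) = -9 + 16*(-12 + 0) = -9 + 16*(-12) = -9 - 192 = -201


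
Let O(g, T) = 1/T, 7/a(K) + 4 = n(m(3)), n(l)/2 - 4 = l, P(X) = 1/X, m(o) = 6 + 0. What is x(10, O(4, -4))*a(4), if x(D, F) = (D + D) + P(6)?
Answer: 847/96 ≈ 8.8229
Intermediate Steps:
m(o) = 6
n(l) = 8 + 2*l
a(K) = 7/16 (a(K) = 7/(-4 + (8 + 2*6)) = 7/(-4 + (8 + 12)) = 7/(-4 + 20) = 7/16)
x(D, F) = 1/6 + 2*D (x(D, F) = (D + D) + 1/6 = 2*D + 1/6 = 1/6 + 2*D)
x(10, O(4, -4))*a(4) = (1/6 + 2*10)*(7/16) = (1/6 + 20)*(7/16) = (121/6)*(7/16) = 847/96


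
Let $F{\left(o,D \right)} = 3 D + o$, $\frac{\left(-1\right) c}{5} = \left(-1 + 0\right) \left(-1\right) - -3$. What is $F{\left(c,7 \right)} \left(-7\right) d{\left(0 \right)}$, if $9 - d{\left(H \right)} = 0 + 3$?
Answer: $-42$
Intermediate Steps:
$c = -20$ ($c = - 5 \left(\left(-1 + 0\right) \left(-1\right) - -3\right) = - 5 \left(\left(-1\right) \left(-1\right) + 3\right) = - 5 \left(1 + 3\right) = \left(-5\right) 4 = -20$)
$d{\left(H \right)} = 6$ ($d{\left(H \right)} = 9 - \left(0 + 3\right) = 9 - 3 = 6$)
$F{\left(o,D \right)} = o + 3 D$
$F{\left(c,7 \right)} \left(-7\right) d{\left(0 \right)} = \left(-20 + 3 \cdot 7\right) \left(-7\right) 6 = \left(-20 + 21\right) \left(-7\right) 6 = 1 \left(-7\right) 6 = \left(-7\right) 6 = -42$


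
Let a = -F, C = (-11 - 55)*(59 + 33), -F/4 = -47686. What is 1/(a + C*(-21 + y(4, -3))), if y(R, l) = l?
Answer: -1/45016 ≈ -2.2214e-5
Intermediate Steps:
F = 190744 (F = -4*(-47686) = 190744)
C = -6072 (C = -66*92 = -6072)
a = -190744 (a = -1*190744 = -190744)
1/(a + C*(-21 + y(4, -3))) = 1/(-190744 - 6072*(-21 - 3)) = 1/(-190744 - 6072*(-24)) = 1/(-190744 + 145728) = 1/(-45016) = -1/45016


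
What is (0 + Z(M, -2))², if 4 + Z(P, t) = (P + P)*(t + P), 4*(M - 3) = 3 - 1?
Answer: 169/4 ≈ 42.250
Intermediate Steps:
M = 7/2 (M = 3 + (3 - 1)/4 = 3 + (¼)*2 = 3 + ½ = 7/2 ≈ 3.5000)
Z(P, t) = -4 + 2*P*(P + t) (Z(P, t) = -4 + (P + P)*(t + P) = -4 + (2*P)*(P + t) = -4 + 2*P*(P + t))
(0 + Z(M, -2))² = (0 + (-4 + 2*(7/2)² + 2*(7/2)*(-2)))² = (0 + (-4 + 2*(49/4) - 14))² = (0 + (-4 + 49/2 - 14))² = (0 + 13/2)² = (13/2)² = 169/4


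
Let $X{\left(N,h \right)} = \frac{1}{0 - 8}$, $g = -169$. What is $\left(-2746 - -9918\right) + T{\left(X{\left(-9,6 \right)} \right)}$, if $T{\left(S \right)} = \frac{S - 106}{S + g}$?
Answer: $\frac{3234855}{451} \approx 7172.6$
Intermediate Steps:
$X{\left(N,h \right)} = - \frac{1}{8}$ ($X{\left(N,h \right)} = \frac{1}{-8} = - \frac{1}{8}$)
$T{\left(S \right)} = \frac{-106 + S}{-169 + S}$ ($T{\left(S \right)} = \frac{S - 106}{S - 169} = \frac{-106 + S}{-169 + S}$)
$\left(-2746 - -9918\right) + T{\left(X{\left(-9,6 \right)} \right)} = \left(-2746 - -9918\right) + \frac{-106 - \frac{1}{8}}{-169 - \frac{1}{8}} = \left(-2746 + 9918\right) + \frac{1}{- \frac{1353}{8}} \left(- \frac{849}{8}\right) = 7172 - - \frac{283}{451} = 7172 + \frac{283}{451} = \frac{3234855}{451}$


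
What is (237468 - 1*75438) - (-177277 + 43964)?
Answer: 295343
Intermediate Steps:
(237468 - 1*75438) - (-177277 + 43964) = (237468 - 75438) - 1*(-133313) = 162030 + 133313 = 295343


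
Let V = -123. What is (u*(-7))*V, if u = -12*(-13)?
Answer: 134316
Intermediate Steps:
u = 156
(u*(-7))*V = (156*(-7))*(-123) = -1092*(-123) = 134316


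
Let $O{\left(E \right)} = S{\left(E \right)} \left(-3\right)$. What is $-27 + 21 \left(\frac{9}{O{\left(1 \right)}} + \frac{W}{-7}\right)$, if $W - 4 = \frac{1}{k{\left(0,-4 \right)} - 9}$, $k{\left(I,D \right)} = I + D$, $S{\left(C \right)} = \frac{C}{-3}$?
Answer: $\frac{1953}{13} \approx 150.23$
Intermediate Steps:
$S{\left(C \right)} = - \frac{C}{3}$ ($S{\left(C \right)} = C \left(- \frac{1}{3}\right) = - \frac{C}{3}$)
$k{\left(I,D \right)} = D + I$
$O{\left(E \right)} = E$ ($O{\left(E \right)} = - \frac{E}{3} \left(-3\right) = E$)
$W = \frac{51}{13}$ ($W = 4 + \frac{1}{\left(-4 + 0\right) - 9} = 4 + \frac{1}{-4 - 9} = 4 + \frac{1}{-13} = 4 - \frac{1}{13} = \frac{51}{13} \approx 3.9231$)
$-27 + 21 \left(\frac{9}{O{\left(1 \right)}} + \frac{W}{-7}\right) = -27 + 21 \left(\frac{9}{1} + \frac{51}{13 \left(-7\right)}\right) = -27 + 21 \left(9 \cdot 1 + \frac{51}{13} \left(- \frac{1}{7}\right)\right) = -27 + 21 \left(9 - \frac{51}{91}\right) = -27 + 21 \cdot \frac{768}{91} = -27 + \frac{2304}{13} = \frac{1953}{13}$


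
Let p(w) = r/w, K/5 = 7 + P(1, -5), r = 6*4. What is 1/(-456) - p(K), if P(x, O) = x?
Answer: -1373/2280 ≈ -0.60219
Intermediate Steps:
r = 24
K = 40 (K = 5*(7 + 1) = 5*8 = 40)
p(w) = 24/w
1/(-456) - p(K) = 1/(-456) - 24/40 = -1/456 - 24/40 = -1/456 - 1*3/5 = -1/456 - 3/5 = -1373/2280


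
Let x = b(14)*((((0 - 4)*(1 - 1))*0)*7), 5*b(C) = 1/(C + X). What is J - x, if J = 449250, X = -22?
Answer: 449250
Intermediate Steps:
b(C) = 1/(5*(-22 + C)) (b(C) = 1/(5*(C - 22)) = 1/(5*(-22 + C)))
x = 0 (x = (1/(5*(-22 + 14)))*((((0 - 4)*(1 - 1))*0)*7) = ((⅕)/(-8))*((-4*0*0)*7) = ((⅕)*(-⅛))*((0*0)*7) = -0*7 = -1/40*0 = 0)
J - x = 449250 - 1*0 = 449250 + 0 = 449250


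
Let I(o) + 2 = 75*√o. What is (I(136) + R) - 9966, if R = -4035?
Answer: -14003 + 150*√34 ≈ -13128.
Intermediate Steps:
I(o) = -2 + 75*√o
(I(136) + R) - 9966 = ((-2 + 75*√136) - 4035) - 9966 = ((-2 + 75*(2*√34)) - 4035) - 9966 = ((-2 + 150*√34) - 4035) - 9966 = (-4037 + 150*√34) - 9966 = -14003 + 150*√34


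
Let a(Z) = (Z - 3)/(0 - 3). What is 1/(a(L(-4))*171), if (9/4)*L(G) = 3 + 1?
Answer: 3/209 ≈ 0.014354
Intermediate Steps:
L(G) = 16/9 (L(G) = 4*(3 + 1)/9 = (4/9)*4 = 16/9)
a(Z) = 1 - Z/3 (a(Z) = (-3 + Z)/(-3) = (-3 + Z)*(-⅓) = 1 - Z/3)
1/(a(L(-4))*171) = 1/((1 - ⅓*16/9)*171) = 1/((1 - 16/27)*171) = 1/((11/27)*171) = 1/(209/3) = 3/209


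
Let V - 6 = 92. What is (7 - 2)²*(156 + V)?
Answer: 6350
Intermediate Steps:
V = 98 (V = 6 + 92 = 98)
(7 - 2)²*(156 + V) = (7 - 2)²*(156 + 98) = 5²*254 = 25*254 = 6350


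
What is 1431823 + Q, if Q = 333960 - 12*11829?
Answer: 1623835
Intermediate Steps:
Q = 192012 (Q = 333960 - 141948 = 192012)
1431823 + Q = 1431823 + 192012 = 1623835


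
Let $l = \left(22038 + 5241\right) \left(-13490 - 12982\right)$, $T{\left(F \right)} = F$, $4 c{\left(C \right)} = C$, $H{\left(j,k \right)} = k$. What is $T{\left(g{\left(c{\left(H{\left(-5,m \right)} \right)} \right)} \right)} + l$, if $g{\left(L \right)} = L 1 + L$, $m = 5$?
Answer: $- \frac{1444259371}{2} \approx -7.2213 \cdot 10^{8}$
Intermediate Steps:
$c{\left(C \right)} = \frac{C}{4}$
$g{\left(L \right)} = 2 L$ ($g{\left(L \right)} = L + L = 2 L$)
$l = -722129688$ ($l = 27279 \left(-26472\right) = -722129688$)
$T{\left(g{\left(c{\left(H{\left(-5,m \right)} \right)} \right)} \right)} + l = 2 \cdot \frac{1}{4} \cdot 5 - 722129688 = 2 \cdot \frac{5}{4} - 722129688 = \frac{5}{2} - 722129688 = - \frac{1444259371}{2}$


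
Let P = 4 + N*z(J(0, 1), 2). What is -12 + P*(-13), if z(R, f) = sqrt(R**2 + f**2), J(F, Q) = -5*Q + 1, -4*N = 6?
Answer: -64 + 39*sqrt(5) ≈ 23.207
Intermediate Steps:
N = -3/2 (N = -1/4*6 = -3/2 ≈ -1.5000)
J(F, Q) = 1 - 5*Q
P = 4 - 3*sqrt(5) (P = 4 - 3*sqrt((1 - 5*1)**2 + 2**2)/2 = 4 - 3*sqrt((1 - 5)**2 + 4)/2 = 4 - 3*sqrt((-4)**2 + 4)/2 = 4 - 3*sqrt(16 + 4)/2 = 4 - 3*sqrt(5) ≈ -2.7082)
-12 + P*(-13) = -12 + (4 - 3*sqrt(5))*(-13) = -12 + (-52 + 39*sqrt(5)) = -64 + 39*sqrt(5)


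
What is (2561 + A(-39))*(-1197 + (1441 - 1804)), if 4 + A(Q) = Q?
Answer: -3928080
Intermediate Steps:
A(Q) = -4 + Q
(2561 + A(-39))*(-1197 + (1441 - 1804)) = (2561 + (-4 - 39))*(-1197 + (1441 - 1804)) = (2561 - 43)*(-1197 - 363) = 2518*(-1560) = -3928080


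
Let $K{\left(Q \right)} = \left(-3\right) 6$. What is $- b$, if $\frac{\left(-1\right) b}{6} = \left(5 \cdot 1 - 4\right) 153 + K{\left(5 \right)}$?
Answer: $810$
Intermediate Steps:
$K{\left(Q \right)} = -18$
$b = -810$ ($b = - 6 \left(\left(5 \cdot 1 - 4\right) 153 - 18\right) = - 6 \left(\left(5 - 4\right) 153 - 18\right) = - 6 \left(1 \cdot 153 - 18\right) = - 6 \left(153 - 18\right) = \left(-6\right) 135 = -810$)
$- b = \left(-1\right) \left(-810\right) = 810$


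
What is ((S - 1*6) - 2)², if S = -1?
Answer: 81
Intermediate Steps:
((S - 1*6) - 2)² = ((-1 - 1*6) - 2)² = ((-1 - 6) - 2)² = (-7 - 2)² = (-9)² = 81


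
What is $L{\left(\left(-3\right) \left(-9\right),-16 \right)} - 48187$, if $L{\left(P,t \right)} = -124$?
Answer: $-48311$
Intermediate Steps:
$L{\left(\left(-3\right) \left(-9\right),-16 \right)} - 48187 = -124 - 48187 = -48311$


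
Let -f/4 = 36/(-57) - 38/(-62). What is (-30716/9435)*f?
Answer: -1351504/5557215 ≈ -0.24320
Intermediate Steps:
f = 44/589 (f = -4*(36/(-57) - 38/(-62)) = -4*(36*(-1/57) - 38*(-1/62)) = -4*(-12/19 + 19/31) = -4*(-11/589) = 44/589 ≈ 0.074703)
(-30716/9435)*f = -30716/9435*(44/589) = -30716*1/9435*(44/589) = -30716/9435*44/589 = -1351504/5557215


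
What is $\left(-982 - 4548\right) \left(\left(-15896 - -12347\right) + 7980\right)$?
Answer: $-24503430$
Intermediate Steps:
$\left(-982 - 4548\right) \left(\left(-15896 - -12347\right) + 7980\right) = - 5530 \left(\left(-15896 + 12347\right) + 7980\right) = - 5530 \left(-3549 + 7980\right) = \left(-5530\right) 4431 = -24503430$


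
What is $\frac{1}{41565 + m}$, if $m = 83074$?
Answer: $\frac{1}{124639} \approx 8.0232 \cdot 10^{-6}$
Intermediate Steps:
$\frac{1}{41565 + m} = \frac{1}{41565 + 83074} = \frac{1}{124639}$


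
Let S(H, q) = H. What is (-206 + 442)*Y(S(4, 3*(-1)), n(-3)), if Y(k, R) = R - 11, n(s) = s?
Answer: -3304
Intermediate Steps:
Y(k, R) = -11 + R
(-206 + 442)*Y(S(4, 3*(-1)), n(-3)) = (-206 + 442)*(-11 - 3) = 236*(-14) = -3304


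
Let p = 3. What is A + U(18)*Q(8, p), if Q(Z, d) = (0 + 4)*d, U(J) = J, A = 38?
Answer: 254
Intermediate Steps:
Q(Z, d) = 4*d
A + U(18)*Q(8, p) = 38 + 18*(4*3) = 38 + 18*12 = 38 + 216 = 254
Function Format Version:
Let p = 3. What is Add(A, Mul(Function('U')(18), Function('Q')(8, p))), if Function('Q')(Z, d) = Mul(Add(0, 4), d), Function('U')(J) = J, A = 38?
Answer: 254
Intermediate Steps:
Function('Q')(Z, d) = Mul(4, d)
Add(A, Mul(Function('U')(18), Function('Q')(8, p))) = Add(38, Mul(18, Mul(4, 3))) = Add(38, Mul(18, 12)) = Add(38, 216) = 254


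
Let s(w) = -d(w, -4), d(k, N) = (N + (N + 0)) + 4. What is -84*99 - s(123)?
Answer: -8320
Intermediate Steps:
d(k, N) = 4 + 2*N (d(k, N) = (N + N) + 4 = 2*N + 4 = 4 + 2*N)
s(w) = 4 (s(w) = -(4 + 2*(-4)) = -(4 - 8) = -1*(-4) = 4)
-84*99 - s(123) = -84*99 - 1*4 = -8316 - 4 = -8320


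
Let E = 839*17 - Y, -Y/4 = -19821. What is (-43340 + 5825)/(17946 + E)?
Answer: 7503/9415 ≈ 0.79692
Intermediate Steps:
Y = 79284 (Y = -4*(-19821) = 79284)
E = -65021 (E = 839*17 - 1*79284 = 14263 - 79284 = -65021)
(-43340 + 5825)/(17946 + E) = (-43340 + 5825)/(17946 - 65021) = -37515/(-47075) = -37515*(-1/47075) = 7503/9415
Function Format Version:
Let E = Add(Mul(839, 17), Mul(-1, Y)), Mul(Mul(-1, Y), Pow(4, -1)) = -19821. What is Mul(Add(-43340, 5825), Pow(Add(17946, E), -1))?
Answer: Rational(7503, 9415) ≈ 0.79692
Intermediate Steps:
Y = 79284 (Y = Mul(-4, -19821) = 79284)
E = -65021 (E = Add(Mul(839, 17), Mul(-1, 79284)) = Add(14263, -79284) = -65021)
Mul(Add(-43340, 5825), Pow(Add(17946, E), -1)) = Mul(Add(-43340, 5825), Pow(Add(17946, -65021), -1)) = Mul(-37515, Pow(-47075, -1)) = Mul(-37515, Rational(-1, 47075)) = Rational(7503, 9415)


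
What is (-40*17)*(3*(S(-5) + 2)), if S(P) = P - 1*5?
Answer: 16320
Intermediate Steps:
S(P) = -5 + P (S(P) = P - 5 = -5 + P)
(-40*17)*(3*(S(-5) + 2)) = (-40*17)*(3*((-5 - 5) + 2)) = -2040*(-10 + 2) = -2040*(-8) = -680*(-24) = 16320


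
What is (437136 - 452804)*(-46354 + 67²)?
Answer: 655940820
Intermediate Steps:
(437136 - 452804)*(-46354 + 67²) = -15668*(-46354 + 4489) = -15668*(-41865) = 655940820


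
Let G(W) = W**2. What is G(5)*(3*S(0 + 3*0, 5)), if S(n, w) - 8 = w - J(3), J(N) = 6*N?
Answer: -375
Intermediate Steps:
S(n, w) = -10 + w (S(n, w) = 8 + (w - 6*3) = 8 + (w - 1*18) = 8 + (w - 18) = 8 + (-18 + w) = -10 + w)
G(5)*(3*S(0 + 3*0, 5)) = 5**2*(3*(-10 + 5)) = 25*(3*(-5)) = 25*(-15) = -375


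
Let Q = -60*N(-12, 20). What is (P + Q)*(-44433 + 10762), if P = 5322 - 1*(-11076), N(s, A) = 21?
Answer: -509711598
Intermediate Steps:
P = 16398 (P = 5322 + 11076 = 16398)
Q = -1260 (Q = -60*21 = -1260)
(P + Q)*(-44433 + 10762) = (16398 - 1260)*(-44433 + 10762) = 15138*(-33671) = -509711598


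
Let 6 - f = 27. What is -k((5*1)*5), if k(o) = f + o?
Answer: -4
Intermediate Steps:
f = -21 (f = 6 - 1*27 = 6 - 27 = -21)
k(o) = -21 + o
-k((5*1)*5) = -(-21 + (5*1)*5) = -(-21 + 5*5) = -(-21 + 25) = -1*4 = -4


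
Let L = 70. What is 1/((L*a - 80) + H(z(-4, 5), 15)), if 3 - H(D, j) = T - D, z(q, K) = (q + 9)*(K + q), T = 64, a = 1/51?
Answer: -51/6866 ≈ -0.0074279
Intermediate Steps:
a = 1/51 ≈ 0.019608
z(q, K) = (9 + q)*(K + q)
H(D, j) = -61 + D (H(D, j) = 3 - (64 - D) = 3 + (-64 + D) = -61 + D)
1/((L*a - 80) + H(z(-4, 5), 15)) = 1/((70*(1/51) - 80) + (-61 + ((-4)² + 9*5 + 9*(-4) + 5*(-4)))) = 1/((70/51 - 80) + (-61 + (16 + 45 - 36 - 20))) = 1/(-4010/51 + (-61 + 5)) = 1/(-4010/51 - 56) = 1/(-6866/51) = -51/6866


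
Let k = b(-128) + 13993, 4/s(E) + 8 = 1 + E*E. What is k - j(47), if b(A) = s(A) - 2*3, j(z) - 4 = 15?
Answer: 228753940/16377 ≈ 13968.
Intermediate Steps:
s(E) = 4/(-7 + E²) (s(E) = 4/(-8 + (1 + E*E)) = 4/(-8 + (1 + E²)) = 4/(-7 + E²))
j(z) = 19 (j(z) = 4 + 15 = 19)
b(A) = -6 + 4/(-7 + A²) (b(A) = 4/(-7 + A²) - 2*3 = 4/(-7 + A²) - 6 = -6 + 4/(-7 + A²))
k = 229065103/16377 (k = 2*(23 - 3*(-128)²)/(-7 + (-128)²) + 13993 = 2*(23 - 3*16384)/(-7 + 16384) + 13993 = 2*(23 - 49152)/16377 + 13993 = 2*(1/16377)*(-49129) + 13993 = -98258/16377 + 13993 = 229065103/16377 ≈ 13987.)
k - j(47) = 229065103/16377 - 1*19 = 229065103/16377 - 19 = 228753940/16377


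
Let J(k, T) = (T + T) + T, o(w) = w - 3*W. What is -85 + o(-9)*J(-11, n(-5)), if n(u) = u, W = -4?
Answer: -130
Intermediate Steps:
o(w) = 12 + w (o(w) = w - 3*(-4) = w + 12 = 12 + w)
J(k, T) = 3*T (J(k, T) = 2*T + T = 3*T)
-85 + o(-9)*J(-11, n(-5)) = -85 + (12 - 9)*(3*(-5)) = -85 + 3*(-15) = -85 - 45 = -130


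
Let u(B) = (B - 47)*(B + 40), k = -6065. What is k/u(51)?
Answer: -6065/364 ≈ -16.662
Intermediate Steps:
u(B) = (-47 + B)*(40 + B)
k/u(51) = -6065/(-1880 + 51² - 7*51) = -6065/(-1880 + 2601 - 357) = -6065/364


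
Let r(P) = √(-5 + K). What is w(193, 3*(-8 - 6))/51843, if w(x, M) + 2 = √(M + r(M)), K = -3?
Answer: -2/51843 + √(-42 + 2*I*√2)/51843 ≈ -3.4371e-5 + 0.00012508*I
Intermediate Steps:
r(P) = 2*I*√2 (r(P) = √(-5 - 3) = √(-8) = 2*I*√2)
w(x, M) = -2 + √(M + 2*I*√2)
w(193, 3*(-8 - 6))/51843 = (-2 + √(3*(-8 - 6) + 2*I*√2))/51843 = (-2 + √(3*(-14) + 2*I*√2))*(1/51843) = (-2 + √(-42 + 2*I*√2))*(1/51843) = -2/51843 + √(-42 + 2*I*√2)/51843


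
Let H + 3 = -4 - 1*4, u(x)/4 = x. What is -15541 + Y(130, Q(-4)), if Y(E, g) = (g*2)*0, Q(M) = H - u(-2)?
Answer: -15541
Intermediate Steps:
u(x) = 4*x
H = -11 (H = -3 + (-4 - 1*4) = -3 + (-4 - 4) = -3 - 8 = -11)
Q(M) = -3 (Q(M) = -11 - 4*(-2) = -11 - 1*(-8) = -11 + 8 = -3)
Y(E, g) = 0 (Y(E, g) = (2*g)*0 = 0)
-15541 + Y(130, Q(-4)) = -15541 + 0 = -15541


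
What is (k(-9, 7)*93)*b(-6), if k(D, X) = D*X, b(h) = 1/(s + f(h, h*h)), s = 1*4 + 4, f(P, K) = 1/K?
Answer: -210924/289 ≈ -729.84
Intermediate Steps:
s = 8 (s = 4 + 4 = 8)
b(h) = 1/(8 + h⁻²) (b(h) = 1/(8 + 1/(h*h)) = 1/(8 + 1/(h²)) = 1/(8 + h⁻²))
(k(-9, 7)*93)*b(-6) = (-9*7*93)*((-6)²/(1 + 8*(-6)²)) = (-63*93)*(36/(1 + 8*36)) = -210924/(1 + 288) = -210924/289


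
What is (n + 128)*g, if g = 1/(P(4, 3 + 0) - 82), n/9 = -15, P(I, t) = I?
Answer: 7/78 ≈ 0.089744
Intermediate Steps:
n = -135 (n = 9*(-15) = -135)
g = -1/78 (g = 1/(4 - 82) = 1/(-78) = -1/78 ≈ -0.012821)
(n + 128)*g = (-135 + 128)*(-1/78) = -7*(-1/78) = 7/78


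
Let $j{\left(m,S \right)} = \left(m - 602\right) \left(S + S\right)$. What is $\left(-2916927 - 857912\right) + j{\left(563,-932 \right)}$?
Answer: $-3702143$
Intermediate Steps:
$j{\left(m,S \right)} = 2 S \left(-602 + m\right)$ ($j{\left(m,S \right)} = \left(-602 + m\right) 2 S = 2 S \left(-602 + m\right)$)
$\left(-2916927 - 857912\right) + j{\left(563,-932 \right)} = \left(-2916927 - 857912\right) + 2 \left(-932\right) \left(-602 + 563\right) = -3774839 + 2 \left(-932\right) \left(-39\right) = -3774839 + 72696 = -3702143$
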